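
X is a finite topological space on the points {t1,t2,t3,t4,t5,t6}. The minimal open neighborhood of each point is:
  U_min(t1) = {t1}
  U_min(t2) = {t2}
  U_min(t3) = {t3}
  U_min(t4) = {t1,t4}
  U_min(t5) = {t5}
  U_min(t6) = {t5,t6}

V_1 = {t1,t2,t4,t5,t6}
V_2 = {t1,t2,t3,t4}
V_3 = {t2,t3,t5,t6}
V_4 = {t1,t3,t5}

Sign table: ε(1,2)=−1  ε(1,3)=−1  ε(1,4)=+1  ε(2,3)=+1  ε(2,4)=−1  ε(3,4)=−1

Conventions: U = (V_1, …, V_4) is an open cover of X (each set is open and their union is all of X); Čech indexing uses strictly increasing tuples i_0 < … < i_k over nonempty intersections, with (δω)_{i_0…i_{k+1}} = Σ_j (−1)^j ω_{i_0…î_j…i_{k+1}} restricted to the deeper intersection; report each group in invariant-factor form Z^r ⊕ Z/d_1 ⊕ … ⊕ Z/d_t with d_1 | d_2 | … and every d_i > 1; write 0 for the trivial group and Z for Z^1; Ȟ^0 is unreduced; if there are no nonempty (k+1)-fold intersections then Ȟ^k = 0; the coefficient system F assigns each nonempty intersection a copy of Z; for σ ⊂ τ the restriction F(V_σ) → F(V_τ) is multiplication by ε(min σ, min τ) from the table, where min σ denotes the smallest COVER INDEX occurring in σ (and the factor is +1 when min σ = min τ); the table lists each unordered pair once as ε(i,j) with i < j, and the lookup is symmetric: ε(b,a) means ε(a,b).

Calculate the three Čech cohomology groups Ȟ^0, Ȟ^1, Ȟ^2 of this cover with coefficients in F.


Ȟ^0 = Z, Ȟ^1 = 0 and Ȟ^2 = Z

nonempty overlaps:
  V12={t1,t2,t4} V13={t2,t5,t6} V14={t1,t5} V23={t2,t3} V24={t1,t3} V34={t3,t5}
  V123={t2} V124={t1} V134={t5} V234={t3}
C dims 4,6,4; δ0: rk 3, SNF 1^3; δ1: rk 3, SNF 1^3
degree 0: 4−3−0 = 1 → Ȟ^0 ≅ Z
degree 1: 6−3−3 = 0 → Ȟ^1 ≅ 0
degree 2: 4−0−3 = 1 → Ȟ^2 ≅ Z


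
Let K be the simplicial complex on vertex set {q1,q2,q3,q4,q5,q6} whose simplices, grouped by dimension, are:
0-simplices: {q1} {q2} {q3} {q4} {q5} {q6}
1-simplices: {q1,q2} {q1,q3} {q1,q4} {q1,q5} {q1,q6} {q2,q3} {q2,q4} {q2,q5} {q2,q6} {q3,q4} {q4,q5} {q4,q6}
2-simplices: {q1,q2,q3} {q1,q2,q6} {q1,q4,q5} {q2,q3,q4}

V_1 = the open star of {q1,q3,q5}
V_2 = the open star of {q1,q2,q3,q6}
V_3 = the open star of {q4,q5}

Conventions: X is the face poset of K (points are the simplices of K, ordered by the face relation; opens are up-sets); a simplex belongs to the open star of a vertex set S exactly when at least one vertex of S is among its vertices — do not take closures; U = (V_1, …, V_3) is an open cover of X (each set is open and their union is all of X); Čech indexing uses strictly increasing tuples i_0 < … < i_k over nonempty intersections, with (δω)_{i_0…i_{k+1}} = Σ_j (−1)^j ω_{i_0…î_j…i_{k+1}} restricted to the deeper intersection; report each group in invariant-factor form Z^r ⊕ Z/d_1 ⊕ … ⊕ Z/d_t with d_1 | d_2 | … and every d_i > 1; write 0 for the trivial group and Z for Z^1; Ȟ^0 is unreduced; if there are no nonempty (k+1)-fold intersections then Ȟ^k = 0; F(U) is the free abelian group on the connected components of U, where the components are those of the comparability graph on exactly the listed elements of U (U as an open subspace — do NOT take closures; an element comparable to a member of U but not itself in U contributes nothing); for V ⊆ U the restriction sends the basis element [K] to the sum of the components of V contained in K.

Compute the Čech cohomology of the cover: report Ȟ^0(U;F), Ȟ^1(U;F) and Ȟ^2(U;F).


nonempty overlaps:
  V1={{q1},{q3},{q5},{q1,q2},{q1,q3},{q1,q4},{q1,q5},{q1,q6},{q2,q3},{q2,q5},{q3,q4},{q4,q5},{q1,q2,q3},{q1,q2,q6},{q1,q4,q5},{q2,q3,q4}} V2={{q1},{q2},{q3},{q6},{q1,q2},{q1,q3},{q1,q4},{q1,q5},{q1,q6},{q2,q3},{q2,q4},{q2,q5},{q2,q6},{q3,q4},{q4,q6},{q1,q2,q3},{q1,q2,q6},{q1,q4,q5},{q2,q3,q4}} V3={{q4},{q5},{q1,q4},{q1,q5},{q2,q4},{q2,q5},{q3,q4},{q4,q5},{q4,q6},{q1,q4,q5},{q2,q3,q4}}
  V12={{q1},{q3},{q1,q2},{q1,q3},{q1,q4},{q1,q5},{q1,q6},{q2,q3},{q2,q5},{q3,q4},{q1,q2,q3},{q1,q2,q6},{q1,q4,q5},{q2,q3,q4}} V13={{q5},{q1,q4},{q1,q5},{q2,q5},{q3,q4},{q4,q5},{q1,q4,q5},{q2,q3,q4}} V23={{q1,q4},{q1,q5},{q2,q4},{q2,q5},{q3,q4},{q4,q6},{q1,q4,q5},{q2,q3,q4}}
  V123={{q1,q4},{q1,q5},{q2,q5},{q3,q4},{q1,q4,q5},{q2,q3,q4}}
components per intersection:
  V1: {{q1},{q3},{q5},{q1,q2},{q1,q3},{q1,q4},{q1,q5},{q1,q6},{q2,q3},{q2,q5},{q3,q4},{q4,q5},{q1,q2,q3},{q1,q2,q6},{q1,q4,q5},{q2,q3,q4}}
  V2: {{q1},{q2},{q3},{q6},{q1,q2},{q1,q3},{q1,q4},{q1,q5},{q1,q6},{q2,q3},{q2,q4},{q2,q5},{q2,q6},{q3,q4},{q4,q6},{q1,q2,q3},{q1,q2,q6},{q1,q4,q5},{q2,q3,q4}}
  V3: {{q4},{q5},{q1,q4},{q1,q5},{q2,q4},{q2,q5},{q3,q4},{q4,q5},{q4,q6},{q1,q4,q5},{q2,q3,q4}}
  V12: {{q1},{q3},{q1,q2},{q1,q3},{q1,q4},{q1,q5},{q1,q6},{q2,q3},{q3,q4},{q1,q2,q3},{q1,q2,q6},{q1,q4,q5},{q2,q3,q4}} {{q2,q5}}
  V13: {{q5},{q1,q4},{q1,q5},{q2,q5},{q4,q5},{q1,q4,q5}} {{q3,q4},{q2,q3,q4}}
  V23: {{q1,q4},{q1,q5},{q1,q4,q5}} {{q2,q4},{q3,q4},{q2,q3,q4}} {{q2,q5}} {{q4,q6}}
  V123: {{q1,q4},{q1,q5},{q1,q4,q5}} {{q2,q5}} {{q3,q4},{q2,q3,q4}}
C dims 3,8,3; δ0: rk 2, SNF 1^2; δ1: rk 3, SNF 1^3
degree 0: 3−2−0 = 1 → Ȟ^0 ≅ Z
degree 1: 8−3−2 = 3 → Ȟ^1 ≅ Z^3
degree 2: 3−0−3 = 0 → Ȟ^2 ≅ 0

Ȟ^0(U;F) ≅ Z, Ȟ^1(U;F) ≅ Z^3, Ȟ^2(U;F) ≅ 0


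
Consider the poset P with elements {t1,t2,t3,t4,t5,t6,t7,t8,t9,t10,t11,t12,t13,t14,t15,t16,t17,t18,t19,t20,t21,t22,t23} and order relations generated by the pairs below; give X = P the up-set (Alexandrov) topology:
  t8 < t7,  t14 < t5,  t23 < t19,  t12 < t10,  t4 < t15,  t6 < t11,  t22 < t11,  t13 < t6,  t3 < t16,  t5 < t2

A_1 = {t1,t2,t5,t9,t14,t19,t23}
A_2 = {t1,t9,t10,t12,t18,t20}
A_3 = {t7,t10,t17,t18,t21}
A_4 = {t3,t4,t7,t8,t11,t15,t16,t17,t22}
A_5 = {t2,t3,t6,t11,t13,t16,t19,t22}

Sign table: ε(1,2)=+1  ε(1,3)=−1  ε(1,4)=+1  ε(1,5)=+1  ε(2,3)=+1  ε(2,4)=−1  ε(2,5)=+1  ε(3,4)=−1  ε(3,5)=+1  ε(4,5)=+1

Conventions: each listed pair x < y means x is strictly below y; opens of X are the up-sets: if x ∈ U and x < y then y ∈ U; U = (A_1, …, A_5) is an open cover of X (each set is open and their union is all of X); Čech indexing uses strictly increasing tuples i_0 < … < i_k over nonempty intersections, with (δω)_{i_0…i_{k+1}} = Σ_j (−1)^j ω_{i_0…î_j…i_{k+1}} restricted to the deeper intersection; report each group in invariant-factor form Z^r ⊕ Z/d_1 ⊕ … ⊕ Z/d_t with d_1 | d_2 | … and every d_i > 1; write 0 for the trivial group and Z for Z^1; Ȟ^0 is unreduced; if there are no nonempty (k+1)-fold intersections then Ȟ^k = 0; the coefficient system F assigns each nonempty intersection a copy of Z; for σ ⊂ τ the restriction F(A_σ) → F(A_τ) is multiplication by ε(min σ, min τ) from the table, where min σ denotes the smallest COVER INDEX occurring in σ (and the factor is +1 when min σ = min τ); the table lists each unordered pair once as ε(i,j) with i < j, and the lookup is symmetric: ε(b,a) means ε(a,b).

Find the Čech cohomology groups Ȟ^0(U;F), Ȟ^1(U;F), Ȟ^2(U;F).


nonempty intersections:
  A12={t1,t9} A15={t2,t19} A23={t10,t18} A34={t7,t17} A45={t3,t11,t16,t22}
C dims 5,5; δ0: rk 5, SNF 1^4·2
Ȟ^0: (5−5)−0=0 ⇒ 0
Ȟ^1: (5−0)−5=0 plus torsion [2] ⇒ Z/2
Ȟ^2: (0−0)−0=0 ⇒ 0

Ȟ^0(U;F) ≅ 0, Ȟ^1(U;F) ≅ Z/2, Ȟ^2(U;F) ≅ 0


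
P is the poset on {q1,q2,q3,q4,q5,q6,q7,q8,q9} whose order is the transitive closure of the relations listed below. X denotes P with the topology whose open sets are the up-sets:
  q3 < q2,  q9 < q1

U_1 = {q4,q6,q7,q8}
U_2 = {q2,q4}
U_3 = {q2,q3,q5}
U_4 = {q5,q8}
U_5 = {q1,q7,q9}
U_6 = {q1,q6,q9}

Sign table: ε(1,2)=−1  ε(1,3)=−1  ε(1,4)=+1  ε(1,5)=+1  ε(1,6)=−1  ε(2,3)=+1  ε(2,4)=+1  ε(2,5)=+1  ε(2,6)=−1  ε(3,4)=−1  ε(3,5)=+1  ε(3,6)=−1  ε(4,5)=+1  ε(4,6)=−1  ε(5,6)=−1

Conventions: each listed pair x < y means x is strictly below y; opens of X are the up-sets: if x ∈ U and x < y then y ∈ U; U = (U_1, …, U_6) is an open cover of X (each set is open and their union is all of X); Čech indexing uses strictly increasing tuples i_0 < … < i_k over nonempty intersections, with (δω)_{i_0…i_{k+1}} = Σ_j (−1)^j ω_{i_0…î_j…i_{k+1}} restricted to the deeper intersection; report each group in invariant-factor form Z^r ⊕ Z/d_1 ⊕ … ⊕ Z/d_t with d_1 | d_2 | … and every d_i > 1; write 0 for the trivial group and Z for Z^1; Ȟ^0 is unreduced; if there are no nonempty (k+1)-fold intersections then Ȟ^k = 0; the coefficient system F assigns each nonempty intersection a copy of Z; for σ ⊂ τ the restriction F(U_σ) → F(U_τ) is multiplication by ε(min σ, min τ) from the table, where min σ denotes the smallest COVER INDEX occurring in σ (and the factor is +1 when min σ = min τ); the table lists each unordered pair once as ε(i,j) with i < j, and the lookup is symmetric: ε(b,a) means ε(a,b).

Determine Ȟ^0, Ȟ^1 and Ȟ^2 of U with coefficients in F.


Ȟ^0(U;F) ≅ Z, Ȟ^1(U;F) ≅ Z^2 and Ȟ^2(U;F) ≅ 0

intersection data:
  U12={q4} U14={q8} U15={q7} U16={q6} U23={q2} U34={q5} U56={q1,q9}
C dims 6,7; δ0: rk 5, SNF 1^5
Ȟ^0 = (6 − 5) − 0 = 1, so Ȟ^0 ≅ Z
Ȟ^1 = (7 − 0) − 5 = 2, so Ȟ^1 ≅ Z^2
Ȟ^2 = (0 − 0) − 0 = 0, so Ȟ^2 ≅ 0


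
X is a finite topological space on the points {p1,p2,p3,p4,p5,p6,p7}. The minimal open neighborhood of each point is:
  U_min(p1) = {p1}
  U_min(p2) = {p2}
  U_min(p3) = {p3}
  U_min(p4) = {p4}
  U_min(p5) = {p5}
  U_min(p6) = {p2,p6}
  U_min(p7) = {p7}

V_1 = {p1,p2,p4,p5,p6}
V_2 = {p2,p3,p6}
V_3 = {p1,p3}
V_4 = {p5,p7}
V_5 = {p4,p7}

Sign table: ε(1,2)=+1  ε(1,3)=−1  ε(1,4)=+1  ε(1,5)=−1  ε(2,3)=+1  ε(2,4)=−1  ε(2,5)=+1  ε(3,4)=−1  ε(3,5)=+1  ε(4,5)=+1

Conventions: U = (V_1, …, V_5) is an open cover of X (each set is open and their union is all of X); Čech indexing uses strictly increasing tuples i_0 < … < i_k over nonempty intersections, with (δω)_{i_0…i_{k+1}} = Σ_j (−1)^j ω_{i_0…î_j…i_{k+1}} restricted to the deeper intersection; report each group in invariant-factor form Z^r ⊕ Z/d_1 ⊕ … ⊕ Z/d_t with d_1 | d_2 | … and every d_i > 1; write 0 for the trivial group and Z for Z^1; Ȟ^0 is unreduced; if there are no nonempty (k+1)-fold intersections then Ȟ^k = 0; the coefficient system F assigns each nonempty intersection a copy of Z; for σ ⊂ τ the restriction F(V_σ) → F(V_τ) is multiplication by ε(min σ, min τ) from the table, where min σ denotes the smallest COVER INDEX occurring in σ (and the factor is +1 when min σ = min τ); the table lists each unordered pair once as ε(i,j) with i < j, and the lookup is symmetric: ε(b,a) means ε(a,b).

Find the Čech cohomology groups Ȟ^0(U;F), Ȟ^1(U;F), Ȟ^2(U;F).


nerve simplices:
  V12={p2,p6} V13={p1} V14={p5} V15={p4} V23={p3} V45={p7}
C dims 5,6; δ0: rk 5, SNF 1^4·2
degree 0: 5−5−0 = 0 → Ȟ^0 ≅ 0
degree 1: 6−0−5 = 1 plus torsion [2] → Ȟ^1 ≅ Z ⊕ Z/2
degree 2: 0−0−0 = 0 → Ȟ^2 ≅ 0

Ȟ^0(U;F) ≅ 0; Ȟ^1(U;F) ≅ Z ⊕ Z/2; Ȟ^2(U;F) ≅ 0


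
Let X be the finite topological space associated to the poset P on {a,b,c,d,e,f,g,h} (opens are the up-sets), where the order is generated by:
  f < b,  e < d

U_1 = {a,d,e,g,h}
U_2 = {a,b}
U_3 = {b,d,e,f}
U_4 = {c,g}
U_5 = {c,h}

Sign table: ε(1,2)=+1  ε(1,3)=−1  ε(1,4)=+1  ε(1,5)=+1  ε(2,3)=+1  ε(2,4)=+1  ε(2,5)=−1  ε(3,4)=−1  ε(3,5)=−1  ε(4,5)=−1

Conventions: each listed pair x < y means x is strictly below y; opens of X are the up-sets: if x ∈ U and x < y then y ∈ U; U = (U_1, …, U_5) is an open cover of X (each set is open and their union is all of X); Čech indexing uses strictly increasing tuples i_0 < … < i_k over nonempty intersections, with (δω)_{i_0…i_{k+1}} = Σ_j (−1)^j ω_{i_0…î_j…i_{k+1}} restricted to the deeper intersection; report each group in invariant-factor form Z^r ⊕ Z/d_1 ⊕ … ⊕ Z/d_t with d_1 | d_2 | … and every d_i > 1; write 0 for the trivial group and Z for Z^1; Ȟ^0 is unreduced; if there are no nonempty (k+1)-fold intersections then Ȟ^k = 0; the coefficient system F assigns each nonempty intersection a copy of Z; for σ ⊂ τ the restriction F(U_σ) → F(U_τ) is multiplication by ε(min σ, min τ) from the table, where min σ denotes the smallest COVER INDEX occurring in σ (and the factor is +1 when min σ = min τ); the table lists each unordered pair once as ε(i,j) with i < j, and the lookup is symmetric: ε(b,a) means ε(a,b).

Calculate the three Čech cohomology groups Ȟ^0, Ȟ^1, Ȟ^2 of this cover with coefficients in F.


nerve of the cover:
  U12={a} U13={d,e} U14={g} U15={h} U23={b} U45={c}
C dims 5,6; δ0: rk 5, SNF 1^4·2
Ȟ^0 = (5 − 5) − 0 = 0, so Ȟ^0 ≅ 0
Ȟ^1 = (6 − 0) − 5 = 1 plus torsion [2], so Ȟ^1 ≅ Z ⊕ Z/2
Ȟ^2 = (0 − 0) − 0 = 0, so Ȟ^2 ≅ 0

Ȟ^0 = 0, Ȟ^1 = Z ⊕ Z/2, Ȟ^2 = 0


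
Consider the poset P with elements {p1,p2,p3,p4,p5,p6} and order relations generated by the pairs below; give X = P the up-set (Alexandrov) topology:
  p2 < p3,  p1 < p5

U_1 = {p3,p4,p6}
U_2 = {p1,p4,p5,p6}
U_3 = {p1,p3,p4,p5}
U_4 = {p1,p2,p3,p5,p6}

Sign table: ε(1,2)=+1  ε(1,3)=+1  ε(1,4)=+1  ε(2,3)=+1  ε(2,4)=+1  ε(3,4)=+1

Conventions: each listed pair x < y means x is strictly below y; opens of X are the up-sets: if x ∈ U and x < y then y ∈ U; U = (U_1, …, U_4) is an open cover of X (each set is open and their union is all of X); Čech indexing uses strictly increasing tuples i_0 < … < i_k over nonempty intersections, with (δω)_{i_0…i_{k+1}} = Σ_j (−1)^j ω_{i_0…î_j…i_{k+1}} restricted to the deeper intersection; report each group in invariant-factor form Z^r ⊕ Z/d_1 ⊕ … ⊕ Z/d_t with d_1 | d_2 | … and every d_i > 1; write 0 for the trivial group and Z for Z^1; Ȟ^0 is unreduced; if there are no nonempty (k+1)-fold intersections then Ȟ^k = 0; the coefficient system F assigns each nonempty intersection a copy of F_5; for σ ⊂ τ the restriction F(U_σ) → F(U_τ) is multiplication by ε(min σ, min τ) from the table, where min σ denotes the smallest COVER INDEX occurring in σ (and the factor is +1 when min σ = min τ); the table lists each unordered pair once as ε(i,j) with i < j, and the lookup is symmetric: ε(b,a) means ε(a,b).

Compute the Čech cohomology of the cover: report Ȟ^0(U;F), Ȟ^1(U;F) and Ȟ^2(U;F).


cover nerve:
  U12={p4,p6} U13={p3,p4} U14={p3,p6} U23={p1,p4,p5} U24={p1,p5,p6} U34={p1,p3,p5}
  U123={p4} U124={p6} U134={p3} U234={p1,p5}
C dims 4,6,4; δ0: rk_F5 3; δ1: rk_F5 3
Ȟ^0: (4−3)−0=1 ⇒ Z/5
Ȟ^1: (6−3)−3=0 ⇒ 0
Ȟ^2: (4−0)−3=1 ⇒ Z/5

Ȟ^0 = Z/5, Ȟ^1 = 0 and Ȟ^2 = Z/5


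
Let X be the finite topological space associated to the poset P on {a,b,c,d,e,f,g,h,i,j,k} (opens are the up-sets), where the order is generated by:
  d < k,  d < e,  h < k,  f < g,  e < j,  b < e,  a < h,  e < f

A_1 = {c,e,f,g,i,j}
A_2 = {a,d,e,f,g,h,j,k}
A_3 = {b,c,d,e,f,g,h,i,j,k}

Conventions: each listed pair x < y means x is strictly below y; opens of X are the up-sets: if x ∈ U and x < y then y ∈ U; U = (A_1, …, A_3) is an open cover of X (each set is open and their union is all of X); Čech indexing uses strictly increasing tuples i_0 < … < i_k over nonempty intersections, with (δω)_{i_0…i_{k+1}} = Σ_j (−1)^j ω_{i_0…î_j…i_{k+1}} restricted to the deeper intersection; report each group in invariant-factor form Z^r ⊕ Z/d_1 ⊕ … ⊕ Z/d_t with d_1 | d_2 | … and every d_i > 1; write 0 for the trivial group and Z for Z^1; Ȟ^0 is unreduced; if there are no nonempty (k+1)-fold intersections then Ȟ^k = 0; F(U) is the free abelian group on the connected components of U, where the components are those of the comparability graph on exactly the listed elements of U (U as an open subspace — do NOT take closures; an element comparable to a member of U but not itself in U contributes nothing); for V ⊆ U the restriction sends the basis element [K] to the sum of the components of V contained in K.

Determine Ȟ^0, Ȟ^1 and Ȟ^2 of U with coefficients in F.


Ȟ^0(U;F) ≅ Z^3, Ȟ^1(U;F) ≅ 0, Ȟ^2(U;F) ≅ 0

intersection data:
  A12={e,f,g,j} A13={c,e,f,g,i,j} A23={d,e,f,g,h,j,k}
  A123={e,f,g,j}
components per intersection:
  A1: {c} {e,f,g,j} {i}
  A2: {a,d,e,f,g,h,j,k}
  A3: {b,d,e,f,g,h,j,k} {c} {i}
  A12: {e,f,g,j}
  A13: {c} {e,f,g,j} {i}
  A23: {d,e,f,g,h,j,k}
  A123: {e,f,g,j}
C dims 7,5,1; δ0: rk 4, SNF 1^4; δ1: rk 1, SNF 1^1
Ȟ^0 = (7 − 4) − 0 = 3, so Ȟ^0 ≅ Z^3
Ȟ^1 = (5 − 1) − 4 = 0, so Ȟ^1 ≅ 0
Ȟ^2 = (1 − 0) − 1 = 0, so Ȟ^2 ≅ 0


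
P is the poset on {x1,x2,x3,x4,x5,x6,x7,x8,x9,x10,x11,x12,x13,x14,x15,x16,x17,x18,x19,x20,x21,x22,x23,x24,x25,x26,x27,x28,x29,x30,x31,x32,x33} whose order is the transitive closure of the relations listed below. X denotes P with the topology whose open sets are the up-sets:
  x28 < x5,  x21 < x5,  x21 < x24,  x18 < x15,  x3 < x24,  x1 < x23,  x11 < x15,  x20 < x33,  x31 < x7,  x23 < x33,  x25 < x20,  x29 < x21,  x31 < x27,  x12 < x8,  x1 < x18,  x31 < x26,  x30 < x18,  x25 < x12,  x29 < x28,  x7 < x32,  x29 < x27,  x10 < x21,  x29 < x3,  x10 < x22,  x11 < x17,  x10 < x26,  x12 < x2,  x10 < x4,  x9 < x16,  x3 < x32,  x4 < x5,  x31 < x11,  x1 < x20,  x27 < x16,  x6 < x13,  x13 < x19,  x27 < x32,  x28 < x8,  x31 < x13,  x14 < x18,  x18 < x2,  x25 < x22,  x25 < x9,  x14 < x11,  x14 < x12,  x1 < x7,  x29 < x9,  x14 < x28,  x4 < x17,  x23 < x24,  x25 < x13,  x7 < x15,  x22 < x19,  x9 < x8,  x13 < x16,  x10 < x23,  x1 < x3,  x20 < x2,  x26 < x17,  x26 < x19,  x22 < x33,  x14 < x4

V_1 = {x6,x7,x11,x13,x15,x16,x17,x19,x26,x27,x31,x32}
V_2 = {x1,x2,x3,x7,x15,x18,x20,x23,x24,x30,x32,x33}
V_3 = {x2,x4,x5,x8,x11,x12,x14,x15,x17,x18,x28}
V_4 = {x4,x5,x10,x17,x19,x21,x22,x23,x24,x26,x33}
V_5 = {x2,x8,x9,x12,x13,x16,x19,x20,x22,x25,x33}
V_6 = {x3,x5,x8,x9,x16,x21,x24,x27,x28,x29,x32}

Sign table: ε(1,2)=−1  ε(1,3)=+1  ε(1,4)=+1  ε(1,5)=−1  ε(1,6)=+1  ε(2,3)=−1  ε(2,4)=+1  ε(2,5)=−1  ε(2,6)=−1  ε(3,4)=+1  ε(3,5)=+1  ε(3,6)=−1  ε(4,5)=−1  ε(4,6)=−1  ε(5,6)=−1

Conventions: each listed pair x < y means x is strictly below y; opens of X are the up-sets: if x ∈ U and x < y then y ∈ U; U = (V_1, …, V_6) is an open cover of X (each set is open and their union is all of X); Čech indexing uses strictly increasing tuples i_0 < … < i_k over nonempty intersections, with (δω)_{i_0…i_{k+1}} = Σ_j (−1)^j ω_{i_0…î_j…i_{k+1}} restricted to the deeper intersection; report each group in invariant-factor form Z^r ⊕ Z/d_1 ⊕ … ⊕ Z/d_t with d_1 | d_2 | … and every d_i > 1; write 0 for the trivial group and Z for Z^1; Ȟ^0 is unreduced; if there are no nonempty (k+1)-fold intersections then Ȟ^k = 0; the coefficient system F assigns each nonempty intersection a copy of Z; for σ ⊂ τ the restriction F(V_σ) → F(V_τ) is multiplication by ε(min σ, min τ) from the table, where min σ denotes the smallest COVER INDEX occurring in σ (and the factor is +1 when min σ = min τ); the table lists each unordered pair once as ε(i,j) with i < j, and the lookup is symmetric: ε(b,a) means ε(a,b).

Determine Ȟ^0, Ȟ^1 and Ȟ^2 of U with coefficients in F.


Ȟ^0 ≅ 0,  Ȟ^1 ≅ Z/2,  Ȟ^2 ≅ Z

cover nerve:
  V12={x7,x15,x32} V13={x11,x15,x17} V14={x17,x19,x26} V15={x13,x16,x19} V16={x16,x27,x32} V23={x2,x15,x18} V24={x23,x24,x33} V25={x2,x20,x33} V26={x3,x24,x32} V34={x4,x5,x17} V35={x2,x8,x12} V36={x5,x8,x28} V45={x19,x22,x33} V46={x5,x21,x24} V56={x8,x9,x16}
  V123={x15} V126={x32} V134={x17} V145={x19} V156={x16} V235={x2} V245={x33} V246={x24} V346={x5} V356={x8}
C dims 6,15,10; δ0: rk 6, SNF 1^5·2; δ1: rk 9, SNF 1^9
Ȟ^0: (6−6)−0=0 ⇒ 0
Ȟ^1: (15−9)−6=0 plus torsion [2] ⇒ Z/2
Ȟ^2: (10−0)−9=1 ⇒ Z


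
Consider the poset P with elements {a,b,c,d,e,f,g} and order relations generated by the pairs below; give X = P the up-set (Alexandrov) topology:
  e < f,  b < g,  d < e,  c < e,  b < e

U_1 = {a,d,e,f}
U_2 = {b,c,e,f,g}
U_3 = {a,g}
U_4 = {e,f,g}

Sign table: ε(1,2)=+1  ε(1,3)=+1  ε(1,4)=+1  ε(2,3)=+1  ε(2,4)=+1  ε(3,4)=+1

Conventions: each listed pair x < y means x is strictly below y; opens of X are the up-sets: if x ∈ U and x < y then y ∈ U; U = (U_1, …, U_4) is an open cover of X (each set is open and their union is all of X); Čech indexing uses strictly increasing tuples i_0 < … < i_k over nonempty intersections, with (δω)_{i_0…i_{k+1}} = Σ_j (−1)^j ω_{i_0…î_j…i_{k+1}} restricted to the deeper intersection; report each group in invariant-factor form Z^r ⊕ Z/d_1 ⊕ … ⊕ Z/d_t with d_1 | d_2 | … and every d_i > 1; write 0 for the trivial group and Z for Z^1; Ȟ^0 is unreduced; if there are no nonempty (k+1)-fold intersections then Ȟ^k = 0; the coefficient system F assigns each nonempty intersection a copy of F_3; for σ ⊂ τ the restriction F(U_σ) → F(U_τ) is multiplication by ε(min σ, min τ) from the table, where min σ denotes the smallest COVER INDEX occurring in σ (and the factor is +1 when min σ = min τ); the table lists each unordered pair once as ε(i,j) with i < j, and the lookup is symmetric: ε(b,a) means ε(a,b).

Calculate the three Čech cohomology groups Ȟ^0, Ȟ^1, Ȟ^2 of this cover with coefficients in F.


cover nerve:
  U12={e,f} U13={a} U14={e,f} U23={g} U24={e,f,g} U34={g}
  U124={e,f} U234={g}
C dims 4,6,2; δ0: rk_F3 3; δ1: rk_F3 2
Ȟ^0: (4−3)−0=1 ⇒ Z/3
Ȟ^1: (6−2)−3=1 ⇒ Z/3
Ȟ^2: (2−0)−2=0 ⇒ 0

Ȟ^0 = Z/3, Ȟ^1 = Z/3 and Ȟ^2 = 0


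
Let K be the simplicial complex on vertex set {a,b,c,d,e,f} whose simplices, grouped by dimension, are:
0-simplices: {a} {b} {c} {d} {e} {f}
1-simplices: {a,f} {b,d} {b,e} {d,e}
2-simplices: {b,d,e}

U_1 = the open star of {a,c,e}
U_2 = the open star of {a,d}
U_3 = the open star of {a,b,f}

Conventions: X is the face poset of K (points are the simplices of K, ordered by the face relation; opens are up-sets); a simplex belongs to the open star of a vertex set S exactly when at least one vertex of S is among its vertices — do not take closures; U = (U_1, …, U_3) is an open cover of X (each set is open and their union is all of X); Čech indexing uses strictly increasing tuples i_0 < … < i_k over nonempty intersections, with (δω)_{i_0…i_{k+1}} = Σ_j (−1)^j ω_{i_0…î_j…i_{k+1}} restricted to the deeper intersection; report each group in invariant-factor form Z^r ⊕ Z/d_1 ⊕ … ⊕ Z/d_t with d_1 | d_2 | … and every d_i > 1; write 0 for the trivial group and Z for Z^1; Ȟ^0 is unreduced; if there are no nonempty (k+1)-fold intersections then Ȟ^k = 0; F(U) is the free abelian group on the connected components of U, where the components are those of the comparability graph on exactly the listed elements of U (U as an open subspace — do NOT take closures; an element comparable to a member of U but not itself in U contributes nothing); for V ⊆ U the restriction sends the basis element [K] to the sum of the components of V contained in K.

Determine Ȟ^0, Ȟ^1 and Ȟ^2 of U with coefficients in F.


Ȟ^0(U;F) ≅ Z^3, Ȟ^1(U;F) ≅ 0 and Ȟ^2(U;F) ≅ 0

nonempty overlaps:
  U1={{a},{c},{e},{a,f},{b,e},{d,e},{b,d,e}} U2={{a},{d},{a,f},{b,d},{d,e},{b,d,e}} U3={{a},{b},{f},{a,f},{b,d},{b,e},{b,d,e}}
  U12={{a},{a,f},{d,e},{b,d,e}} U13={{a},{a,f},{b,e},{b,d,e}} U23={{a},{a,f},{b,d},{b,d,e}}
  U123={{a},{a,f},{b,d,e}}
components per intersection:
  U1: {{a},{a,f}} {{c}} {{e},{b,e},{d,e},{b,d,e}}
  U2: {{a},{a,f}} {{d},{b,d},{d,e},{b,d,e}}
  U3: {{a},{f},{a,f}} {{b},{b,d},{b,e},{b,d,e}}
  U12: {{a},{a,f}} {{d,e},{b,d,e}}
  U13: {{a},{a,f}} {{b,e},{b,d,e}}
  U23: {{a},{a,f}} {{b,d},{b,d,e}}
  U123: {{a},{a,f}} {{b,d,e}}
C dims 7,6,2; δ0: rk 4, SNF 1^4; δ1: rk 2, SNF 1^2
degree 0: 7−4−0 = 3 → Ȟ^0 ≅ Z^3
degree 1: 6−2−4 = 0 → Ȟ^1 ≅ 0
degree 2: 2−0−2 = 0 → Ȟ^2 ≅ 0


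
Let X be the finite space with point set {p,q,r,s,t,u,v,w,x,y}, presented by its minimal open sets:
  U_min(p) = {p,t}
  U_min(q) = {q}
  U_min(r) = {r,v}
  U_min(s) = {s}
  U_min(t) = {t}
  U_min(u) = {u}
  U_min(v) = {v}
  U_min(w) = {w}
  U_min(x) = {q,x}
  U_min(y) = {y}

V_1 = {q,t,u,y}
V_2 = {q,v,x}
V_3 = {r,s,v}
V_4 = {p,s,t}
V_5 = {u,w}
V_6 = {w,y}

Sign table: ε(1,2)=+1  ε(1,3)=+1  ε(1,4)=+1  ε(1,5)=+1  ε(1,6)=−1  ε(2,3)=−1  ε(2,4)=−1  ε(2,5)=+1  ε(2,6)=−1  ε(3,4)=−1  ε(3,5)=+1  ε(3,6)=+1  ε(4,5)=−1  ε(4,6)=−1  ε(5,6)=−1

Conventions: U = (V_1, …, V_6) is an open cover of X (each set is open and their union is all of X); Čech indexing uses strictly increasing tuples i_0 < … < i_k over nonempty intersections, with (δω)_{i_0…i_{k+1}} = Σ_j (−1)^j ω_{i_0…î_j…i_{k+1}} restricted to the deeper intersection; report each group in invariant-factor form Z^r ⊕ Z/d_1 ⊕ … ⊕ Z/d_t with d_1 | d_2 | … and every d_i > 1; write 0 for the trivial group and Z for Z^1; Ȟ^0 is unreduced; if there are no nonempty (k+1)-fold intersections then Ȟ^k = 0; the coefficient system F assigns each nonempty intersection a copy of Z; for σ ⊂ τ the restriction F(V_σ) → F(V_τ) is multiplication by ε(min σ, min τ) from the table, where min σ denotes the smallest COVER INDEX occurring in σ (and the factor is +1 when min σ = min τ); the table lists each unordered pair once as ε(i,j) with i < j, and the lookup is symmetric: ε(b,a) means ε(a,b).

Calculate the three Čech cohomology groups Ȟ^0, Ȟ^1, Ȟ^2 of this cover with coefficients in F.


Ȟ^0 = Z, Ȟ^1 = Z^2 and Ȟ^2 = 0

cover nerve:
  V12={q} V14={t} V15={u} V16={y} V23={v} V34={s} V56={w}
C dims 6,7; δ0: rk 5, SNF 1^5
Ȟ^0: (6−5)−0=1 ⇒ Z
Ȟ^1: (7−0)−5=2 ⇒ Z^2
Ȟ^2: (0−0)−0=0 ⇒ 0


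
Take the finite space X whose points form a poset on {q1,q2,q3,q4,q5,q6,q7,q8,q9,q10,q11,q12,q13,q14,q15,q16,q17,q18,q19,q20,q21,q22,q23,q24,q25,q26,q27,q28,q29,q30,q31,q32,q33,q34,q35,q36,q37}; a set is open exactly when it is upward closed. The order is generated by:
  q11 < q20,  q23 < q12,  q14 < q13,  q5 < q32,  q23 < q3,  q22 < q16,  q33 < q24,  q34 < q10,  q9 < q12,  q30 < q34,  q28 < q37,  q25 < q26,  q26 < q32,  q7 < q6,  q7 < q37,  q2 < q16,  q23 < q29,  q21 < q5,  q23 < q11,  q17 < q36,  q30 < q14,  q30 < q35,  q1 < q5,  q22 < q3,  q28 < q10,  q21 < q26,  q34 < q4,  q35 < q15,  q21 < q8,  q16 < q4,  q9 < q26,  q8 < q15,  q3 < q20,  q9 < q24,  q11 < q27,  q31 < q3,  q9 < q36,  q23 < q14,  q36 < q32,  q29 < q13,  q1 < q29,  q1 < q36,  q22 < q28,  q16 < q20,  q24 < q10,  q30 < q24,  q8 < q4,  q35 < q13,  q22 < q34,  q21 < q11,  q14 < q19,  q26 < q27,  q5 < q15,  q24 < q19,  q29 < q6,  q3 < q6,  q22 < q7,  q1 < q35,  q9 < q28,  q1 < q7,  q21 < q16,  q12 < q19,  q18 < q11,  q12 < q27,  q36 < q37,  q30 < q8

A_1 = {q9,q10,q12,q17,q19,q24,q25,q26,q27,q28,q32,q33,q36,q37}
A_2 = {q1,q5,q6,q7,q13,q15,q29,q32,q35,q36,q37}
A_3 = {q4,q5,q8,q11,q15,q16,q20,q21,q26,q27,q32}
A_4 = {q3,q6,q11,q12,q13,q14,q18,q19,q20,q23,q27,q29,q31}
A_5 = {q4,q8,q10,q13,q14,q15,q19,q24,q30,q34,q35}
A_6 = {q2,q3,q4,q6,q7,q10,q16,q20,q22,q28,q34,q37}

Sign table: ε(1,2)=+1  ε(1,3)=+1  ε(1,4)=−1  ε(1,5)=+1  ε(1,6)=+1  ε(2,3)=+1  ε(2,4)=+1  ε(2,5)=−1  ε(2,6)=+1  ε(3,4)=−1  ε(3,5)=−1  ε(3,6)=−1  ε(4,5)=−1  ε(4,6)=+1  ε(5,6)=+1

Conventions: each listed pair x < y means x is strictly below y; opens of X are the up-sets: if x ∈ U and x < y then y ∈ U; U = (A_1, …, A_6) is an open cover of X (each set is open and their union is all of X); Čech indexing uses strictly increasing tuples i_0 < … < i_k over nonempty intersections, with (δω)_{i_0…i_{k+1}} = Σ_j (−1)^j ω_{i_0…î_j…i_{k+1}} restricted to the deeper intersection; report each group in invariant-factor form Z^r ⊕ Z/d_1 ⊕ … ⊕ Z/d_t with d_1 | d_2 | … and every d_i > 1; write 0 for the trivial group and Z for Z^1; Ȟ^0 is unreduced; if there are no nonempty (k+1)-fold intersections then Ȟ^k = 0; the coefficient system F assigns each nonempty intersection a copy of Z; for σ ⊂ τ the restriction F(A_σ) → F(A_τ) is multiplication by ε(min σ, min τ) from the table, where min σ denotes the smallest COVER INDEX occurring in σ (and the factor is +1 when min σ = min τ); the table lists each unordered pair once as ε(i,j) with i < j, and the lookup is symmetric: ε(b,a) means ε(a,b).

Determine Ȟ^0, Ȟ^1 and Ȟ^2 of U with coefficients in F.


intersection data:
  A12={q32,q36,q37} A13={q26,q27,q32} A14={q12,q19,q27} A15={q10,q19,q24} A16={q10,q28,q37} A23={q5,q15,q32} A24={q6,q13,q29} A25={q13,q15,q35} A26={q6,q7,q37} A34={q11,q20,q27} A35={q4,q8,q15} A36={q4,q16,q20} A45={q13,q14,q19} A46={q3,q6,q20} A56={q4,q10,q34}
  A123={q32} A126={q37} A134={q27} A145={q19} A156={q10} A235={q15} A245={q13} A246={q6} A346={q20} A356={q4}
C dims 6,15,10; δ0: rk 6, SNF 1^5·2; δ1: rk 9, SNF 1^9
Ȟ^0 = (6 − 6) − 0 = 0, so Ȟ^0 ≅ 0
Ȟ^1 = (15 − 9) − 6 = 0 plus torsion [2], so Ȟ^1 ≅ Z/2
Ȟ^2 = (10 − 0) − 9 = 1, so Ȟ^2 ≅ Z

Ȟ^0 = 0, Ȟ^1 = Z/2 and Ȟ^2 = Z


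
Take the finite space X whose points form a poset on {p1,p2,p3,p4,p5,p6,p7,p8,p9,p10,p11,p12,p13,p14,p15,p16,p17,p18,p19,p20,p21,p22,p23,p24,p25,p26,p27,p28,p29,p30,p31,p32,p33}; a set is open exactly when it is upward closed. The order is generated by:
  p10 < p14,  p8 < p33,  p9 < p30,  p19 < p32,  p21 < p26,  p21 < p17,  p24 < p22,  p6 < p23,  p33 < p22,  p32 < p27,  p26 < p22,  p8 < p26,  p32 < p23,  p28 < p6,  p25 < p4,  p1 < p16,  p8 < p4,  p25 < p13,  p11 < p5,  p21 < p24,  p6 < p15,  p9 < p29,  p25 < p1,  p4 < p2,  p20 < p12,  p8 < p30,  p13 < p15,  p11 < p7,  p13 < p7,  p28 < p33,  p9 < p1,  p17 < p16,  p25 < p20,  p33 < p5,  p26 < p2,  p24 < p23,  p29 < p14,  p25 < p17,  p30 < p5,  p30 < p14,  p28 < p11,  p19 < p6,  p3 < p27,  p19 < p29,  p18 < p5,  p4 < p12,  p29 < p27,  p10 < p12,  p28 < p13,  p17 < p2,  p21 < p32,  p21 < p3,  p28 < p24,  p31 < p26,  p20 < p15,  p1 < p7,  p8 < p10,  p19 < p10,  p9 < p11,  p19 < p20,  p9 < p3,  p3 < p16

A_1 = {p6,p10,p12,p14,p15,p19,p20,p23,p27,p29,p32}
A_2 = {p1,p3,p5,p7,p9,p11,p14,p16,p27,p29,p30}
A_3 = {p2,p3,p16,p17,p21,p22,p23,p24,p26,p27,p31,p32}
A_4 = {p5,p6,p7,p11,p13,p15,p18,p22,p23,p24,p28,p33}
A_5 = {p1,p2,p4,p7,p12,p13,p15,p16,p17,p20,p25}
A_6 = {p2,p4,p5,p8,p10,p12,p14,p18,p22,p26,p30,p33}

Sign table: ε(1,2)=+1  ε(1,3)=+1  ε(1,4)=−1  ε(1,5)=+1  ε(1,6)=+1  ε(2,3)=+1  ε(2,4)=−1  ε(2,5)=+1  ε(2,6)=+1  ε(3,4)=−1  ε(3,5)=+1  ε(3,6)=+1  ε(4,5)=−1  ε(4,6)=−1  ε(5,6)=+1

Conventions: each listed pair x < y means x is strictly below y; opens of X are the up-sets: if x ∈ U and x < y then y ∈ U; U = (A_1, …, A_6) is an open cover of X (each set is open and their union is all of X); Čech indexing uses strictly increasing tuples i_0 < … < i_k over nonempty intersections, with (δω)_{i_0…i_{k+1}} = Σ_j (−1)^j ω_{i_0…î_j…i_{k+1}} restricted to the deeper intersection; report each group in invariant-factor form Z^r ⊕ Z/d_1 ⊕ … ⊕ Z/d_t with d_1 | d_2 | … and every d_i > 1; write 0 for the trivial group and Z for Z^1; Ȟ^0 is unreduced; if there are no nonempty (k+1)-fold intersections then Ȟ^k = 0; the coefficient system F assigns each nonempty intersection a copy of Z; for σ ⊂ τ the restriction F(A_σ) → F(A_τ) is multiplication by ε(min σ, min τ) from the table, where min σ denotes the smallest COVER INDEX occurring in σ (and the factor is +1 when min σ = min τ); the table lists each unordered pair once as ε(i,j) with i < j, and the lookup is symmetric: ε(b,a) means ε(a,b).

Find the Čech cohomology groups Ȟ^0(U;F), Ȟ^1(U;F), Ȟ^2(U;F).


nerve of the cover:
  A12={p14,p27,p29} A13={p23,p27,p32} A14={p6,p15,p23} A15={p12,p15,p20} A16={p10,p12,p14} A23={p3,p16,p27} A24={p5,p7,p11} A25={p1,p7,p16} A26={p5,p14,p30} A34={p22,p23,p24} A35={p2,p16,p17} A36={p2,p22,p26} A45={p7,p13,p15} A46={p5,p18,p22,p33} A56={p2,p4,p12}
  A123={p27} A126={p14} A134={p23} A145={p15} A156={p12} A235={p16} A245={p7} A246={p5} A346={p22} A356={p2}
C dims 6,15,10; δ0: rk 5, SNF 1^5; δ1: rk 10, SNF 1^9·2
Ȟ^0 = (6 − 5) − 0 = 1, so Ȟ^0 ≅ Z
Ȟ^1 = (15 − 10) − 5 = 0, so Ȟ^1 ≅ 0
Ȟ^2 = (10 − 0) − 10 = 0 plus torsion [2], so Ȟ^2 ≅ Z/2

Ȟ^0 = Z; Ȟ^1 = 0; Ȟ^2 = Z/2


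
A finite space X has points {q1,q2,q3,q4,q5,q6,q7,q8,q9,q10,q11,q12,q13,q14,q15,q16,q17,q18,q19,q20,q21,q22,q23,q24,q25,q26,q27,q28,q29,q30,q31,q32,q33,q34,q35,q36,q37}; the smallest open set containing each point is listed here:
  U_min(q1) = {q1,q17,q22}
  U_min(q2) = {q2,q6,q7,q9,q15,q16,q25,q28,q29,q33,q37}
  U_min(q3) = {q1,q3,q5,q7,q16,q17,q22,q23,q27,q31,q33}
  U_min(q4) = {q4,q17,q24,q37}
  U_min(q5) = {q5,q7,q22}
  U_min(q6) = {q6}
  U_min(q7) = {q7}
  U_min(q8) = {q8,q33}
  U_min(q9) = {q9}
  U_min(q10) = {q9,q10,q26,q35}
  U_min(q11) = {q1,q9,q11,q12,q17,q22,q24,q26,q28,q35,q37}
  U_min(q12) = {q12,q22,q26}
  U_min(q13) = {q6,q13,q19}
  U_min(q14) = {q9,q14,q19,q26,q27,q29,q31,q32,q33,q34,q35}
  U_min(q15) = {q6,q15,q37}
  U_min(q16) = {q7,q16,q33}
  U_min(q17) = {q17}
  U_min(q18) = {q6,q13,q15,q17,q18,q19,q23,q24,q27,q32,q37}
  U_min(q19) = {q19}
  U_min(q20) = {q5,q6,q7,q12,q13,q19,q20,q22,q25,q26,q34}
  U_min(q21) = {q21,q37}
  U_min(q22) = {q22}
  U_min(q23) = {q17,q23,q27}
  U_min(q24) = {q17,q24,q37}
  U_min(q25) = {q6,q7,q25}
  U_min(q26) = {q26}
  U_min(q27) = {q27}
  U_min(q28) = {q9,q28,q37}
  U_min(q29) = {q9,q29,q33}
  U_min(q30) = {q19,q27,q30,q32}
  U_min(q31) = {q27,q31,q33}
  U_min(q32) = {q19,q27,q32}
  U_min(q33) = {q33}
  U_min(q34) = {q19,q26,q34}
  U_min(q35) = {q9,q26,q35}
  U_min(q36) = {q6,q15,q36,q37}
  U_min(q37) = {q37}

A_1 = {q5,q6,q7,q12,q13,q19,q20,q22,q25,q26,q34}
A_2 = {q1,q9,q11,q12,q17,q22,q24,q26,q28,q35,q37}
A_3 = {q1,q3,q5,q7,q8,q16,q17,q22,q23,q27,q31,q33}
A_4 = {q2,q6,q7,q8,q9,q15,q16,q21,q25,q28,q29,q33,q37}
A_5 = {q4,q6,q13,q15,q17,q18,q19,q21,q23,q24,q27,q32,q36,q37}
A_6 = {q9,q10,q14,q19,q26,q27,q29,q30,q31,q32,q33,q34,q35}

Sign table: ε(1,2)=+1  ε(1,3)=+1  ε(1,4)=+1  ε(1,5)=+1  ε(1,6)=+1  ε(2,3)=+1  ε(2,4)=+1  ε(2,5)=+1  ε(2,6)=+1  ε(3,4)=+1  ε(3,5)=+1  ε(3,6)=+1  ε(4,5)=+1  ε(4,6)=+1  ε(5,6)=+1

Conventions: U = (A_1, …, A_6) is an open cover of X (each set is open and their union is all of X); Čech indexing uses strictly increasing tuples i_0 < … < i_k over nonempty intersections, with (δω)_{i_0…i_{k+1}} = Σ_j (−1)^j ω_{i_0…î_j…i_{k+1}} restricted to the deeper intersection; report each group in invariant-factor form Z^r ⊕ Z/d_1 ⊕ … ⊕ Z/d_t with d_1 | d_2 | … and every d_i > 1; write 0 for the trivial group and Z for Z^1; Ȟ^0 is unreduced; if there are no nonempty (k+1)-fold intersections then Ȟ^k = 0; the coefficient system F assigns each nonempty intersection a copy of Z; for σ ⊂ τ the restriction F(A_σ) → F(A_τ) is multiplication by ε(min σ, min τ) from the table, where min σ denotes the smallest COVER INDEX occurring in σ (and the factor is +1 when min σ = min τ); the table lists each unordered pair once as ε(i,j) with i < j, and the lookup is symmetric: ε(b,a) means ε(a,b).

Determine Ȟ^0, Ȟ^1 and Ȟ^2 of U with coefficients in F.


Ȟ^0 = Z; Ȟ^1 = 0; Ȟ^2 = Z/2

nonempty overlaps:
  A12={q12,q22,q26} A13={q5,q7,q22} A14={q6,q7,q25} A15={q6,q13,q19} A16={q19,q26,q34} A23={q1,q17,q22} A24={q9,q28,q37} A25={q17,q24,q37} A26={q9,q26,q35} A34={q7,q8,q16,q33} A35={q17,q23,q27} A36={q27,q31,q33} A45={q6,q15,q21,q37} A46={q9,q29,q33} A56={q19,q27,q32}
  A123={q22} A126={q26} A134={q7} A145={q6} A156={q19} A235={q17} A245={q37} A246={q9} A346={q33} A356={q27}
C dims 6,15,10; δ0: rk 5, SNF 1^5; δ1: rk 10, SNF 1^9·2
degree 0: 6−5−0 = 1 → Ȟ^0 ≅ Z
degree 1: 15−10−5 = 0 → Ȟ^1 ≅ 0
degree 2: 10−0−10 = 0 plus torsion [2] → Ȟ^2 ≅ Z/2


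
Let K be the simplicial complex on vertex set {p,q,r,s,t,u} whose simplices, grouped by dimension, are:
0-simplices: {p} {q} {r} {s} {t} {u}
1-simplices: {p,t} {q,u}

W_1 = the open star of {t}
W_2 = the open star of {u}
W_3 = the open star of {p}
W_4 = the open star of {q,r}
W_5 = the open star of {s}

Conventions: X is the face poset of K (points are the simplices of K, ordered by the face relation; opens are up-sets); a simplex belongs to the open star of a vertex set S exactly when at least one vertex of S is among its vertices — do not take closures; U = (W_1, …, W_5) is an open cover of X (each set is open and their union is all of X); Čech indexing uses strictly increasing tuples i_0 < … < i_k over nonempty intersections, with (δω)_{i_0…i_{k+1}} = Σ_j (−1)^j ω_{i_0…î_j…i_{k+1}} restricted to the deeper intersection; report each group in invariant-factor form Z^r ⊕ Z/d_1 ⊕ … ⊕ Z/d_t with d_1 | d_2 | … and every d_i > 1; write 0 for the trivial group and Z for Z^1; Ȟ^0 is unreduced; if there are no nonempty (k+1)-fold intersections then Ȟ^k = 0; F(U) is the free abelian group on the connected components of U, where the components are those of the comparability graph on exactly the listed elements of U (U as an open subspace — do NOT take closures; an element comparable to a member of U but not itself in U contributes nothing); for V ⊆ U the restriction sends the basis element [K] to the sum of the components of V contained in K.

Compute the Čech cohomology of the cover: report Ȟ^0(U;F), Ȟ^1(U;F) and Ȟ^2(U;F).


nerve of the cover:
  W1={{t},{p,t}} W2={{u},{q,u}} W3={{p},{p,t}} W4={{q},{r},{q,u}} W5={{s}}
  W13={{p,t}} W24={{q,u}}
components per intersection:
  W1: {{t},{p,t}}
  W2: {{u},{q,u}}
  W3: {{p},{p,t}}
  W4: {{q},{q,u}} {{r}}
  W5: {{s}}
  W13: {{p,t}}
  W24: {{q,u}}
C dims 6,2; δ0: rk 2, SNF 1^2
Ȟ^0 = (6 − 2) − 0 = 4, so Ȟ^0 ≅ Z^4
Ȟ^1 = (2 − 0) − 2 = 0, so Ȟ^1 ≅ 0
Ȟ^2 = (0 − 0) − 0 = 0, so Ȟ^2 ≅ 0

Ȟ^0 ≅ Z^4, Ȟ^1 ≅ 0, Ȟ^2 ≅ 0


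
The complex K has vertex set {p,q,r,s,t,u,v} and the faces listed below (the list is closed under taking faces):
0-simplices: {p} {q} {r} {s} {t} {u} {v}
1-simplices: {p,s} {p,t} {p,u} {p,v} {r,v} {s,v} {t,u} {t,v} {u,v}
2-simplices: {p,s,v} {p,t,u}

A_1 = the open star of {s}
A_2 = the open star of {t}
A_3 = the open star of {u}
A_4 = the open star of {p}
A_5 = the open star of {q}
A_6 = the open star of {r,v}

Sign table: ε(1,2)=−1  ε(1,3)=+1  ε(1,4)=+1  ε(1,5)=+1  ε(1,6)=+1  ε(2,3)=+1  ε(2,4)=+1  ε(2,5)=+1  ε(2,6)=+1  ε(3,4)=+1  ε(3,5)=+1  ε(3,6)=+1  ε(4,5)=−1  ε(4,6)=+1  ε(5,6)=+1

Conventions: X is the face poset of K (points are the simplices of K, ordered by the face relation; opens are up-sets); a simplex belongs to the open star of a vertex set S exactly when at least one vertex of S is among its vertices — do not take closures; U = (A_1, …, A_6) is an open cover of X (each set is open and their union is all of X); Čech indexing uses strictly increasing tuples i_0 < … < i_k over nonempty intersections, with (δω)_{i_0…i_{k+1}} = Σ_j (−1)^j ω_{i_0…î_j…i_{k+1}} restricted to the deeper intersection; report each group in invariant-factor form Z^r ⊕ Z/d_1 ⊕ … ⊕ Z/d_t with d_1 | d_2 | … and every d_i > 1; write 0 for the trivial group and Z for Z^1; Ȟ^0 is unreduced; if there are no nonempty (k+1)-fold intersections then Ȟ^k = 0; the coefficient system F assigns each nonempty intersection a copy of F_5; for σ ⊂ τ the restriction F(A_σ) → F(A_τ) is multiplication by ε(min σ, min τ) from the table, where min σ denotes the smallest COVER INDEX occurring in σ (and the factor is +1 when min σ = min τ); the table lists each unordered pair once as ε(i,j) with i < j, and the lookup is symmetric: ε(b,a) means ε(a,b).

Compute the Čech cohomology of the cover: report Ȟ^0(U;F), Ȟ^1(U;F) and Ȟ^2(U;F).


Ȟ^0(U;F) ≅ Z/5 ⊕ Z/5,  Ȟ^1(U;F) ≅ Z/5 ⊕ Z/5,  Ȟ^2(U;F) ≅ 0

nerve of the cover:
  A1={{s},{p,s},{s,v},{p,s,v}} A2={{t},{p,t},{t,u},{t,v},{p,t,u}} A3={{u},{p,u},{t,u},{u,v},{p,t,u}} A4={{p},{p,s},{p,t},{p,u},{p,v},{p,s,v},{p,t,u}} A5={{q}} A6={{r},{v},{p,v},{r,v},{s,v},{t,v},{u,v},{p,s,v}}
  A14={{p,s},{p,s,v}} A16={{s,v},{p,s,v}} A23={{t,u},{p,t,u}} A24={{p,t},{p,t,u}} A26={{t,v}} A34={{p,u},{p,t,u}} A36={{u,v}} A46={{p,v},{p,s,v}}
  A146={{p,s,v}} A234={{p,t,u}}
C dims 6,8,2; δ0: rk_F5 4; δ1: rk_F5 2
Ȟ^0 = (6 − 4) − 0 = 2, so Ȟ^0 ≅ Z/5 ⊕ Z/5
Ȟ^1 = (8 − 2) − 4 = 2, so Ȟ^1 ≅ Z/5 ⊕ Z/5
Ȟ^2 = (2 − 0) − 2 = 0, so Ȟ^2 ≅ 0


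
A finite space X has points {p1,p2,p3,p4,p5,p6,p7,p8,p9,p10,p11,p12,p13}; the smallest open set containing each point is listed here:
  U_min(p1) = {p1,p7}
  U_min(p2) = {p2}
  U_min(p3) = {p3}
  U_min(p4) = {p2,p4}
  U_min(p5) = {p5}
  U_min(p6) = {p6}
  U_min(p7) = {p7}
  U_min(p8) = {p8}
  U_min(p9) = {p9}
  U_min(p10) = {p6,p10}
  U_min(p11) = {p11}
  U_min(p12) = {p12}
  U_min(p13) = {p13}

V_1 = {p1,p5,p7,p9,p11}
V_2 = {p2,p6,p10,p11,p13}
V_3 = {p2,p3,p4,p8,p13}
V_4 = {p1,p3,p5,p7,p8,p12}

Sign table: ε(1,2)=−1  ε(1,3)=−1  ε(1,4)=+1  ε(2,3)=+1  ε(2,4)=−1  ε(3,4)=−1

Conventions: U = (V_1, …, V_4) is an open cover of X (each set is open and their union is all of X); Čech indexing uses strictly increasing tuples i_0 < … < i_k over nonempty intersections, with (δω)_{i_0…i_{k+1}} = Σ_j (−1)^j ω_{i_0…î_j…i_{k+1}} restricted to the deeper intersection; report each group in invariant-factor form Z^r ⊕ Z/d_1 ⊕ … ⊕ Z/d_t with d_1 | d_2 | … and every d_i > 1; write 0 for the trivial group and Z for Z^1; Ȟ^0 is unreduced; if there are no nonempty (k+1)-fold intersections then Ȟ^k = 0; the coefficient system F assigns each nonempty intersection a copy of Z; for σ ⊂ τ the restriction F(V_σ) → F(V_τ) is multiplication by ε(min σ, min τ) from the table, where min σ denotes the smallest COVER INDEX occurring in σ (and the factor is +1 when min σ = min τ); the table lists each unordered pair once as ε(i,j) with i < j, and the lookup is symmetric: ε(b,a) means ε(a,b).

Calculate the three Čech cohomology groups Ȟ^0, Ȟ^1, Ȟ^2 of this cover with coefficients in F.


cover nerve:
  V12={p11} V14={p1,p5,p7} V23={p2,p13} V34={p3,p8}
C dims 4,4; δ0: rk 3, SNF 1^3
Ȟ^0: (4−3)−0=1 ⇒ Z
Ȟ^1: (4−0)−3=1 ⇒ Z
Ȟ^2: (0−0)−0=0 ⇒ 0

Ȟ^0(U;F) ≅ Z, Ȟ^1(U;F) ≅ Z and Ȟ^2(U;F) ≅ 0
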